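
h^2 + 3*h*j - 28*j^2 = (h - 4*j)*(h + 7*j)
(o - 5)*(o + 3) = o^2 - 2*o - 15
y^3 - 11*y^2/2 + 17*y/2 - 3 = (y - 3)*(y - 2)*(y - 1/2)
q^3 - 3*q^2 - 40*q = q*(q - 8)*(q + 5)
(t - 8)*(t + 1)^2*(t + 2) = t^4 - 4*t^3 - 27*t^2 - 38*t - 16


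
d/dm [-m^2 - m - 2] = -2*m - 1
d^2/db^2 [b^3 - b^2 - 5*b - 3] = 6*b - 2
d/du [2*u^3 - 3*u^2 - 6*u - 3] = 6*u^2 - 6*u - 6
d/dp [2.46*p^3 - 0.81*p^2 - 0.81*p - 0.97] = 7.38*p^2 - 1.62*p - 0.81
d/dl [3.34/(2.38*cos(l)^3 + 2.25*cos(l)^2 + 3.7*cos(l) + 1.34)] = (23.8476*cos(l)^2 + 15.03*cos(l) + 12.358)*sin(l)/(2.38*cos(l)^3 + 2.25*cos(l)^2 + 3.7*cos(l) + 1.34)^2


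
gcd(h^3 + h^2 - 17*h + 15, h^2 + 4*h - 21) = h - 3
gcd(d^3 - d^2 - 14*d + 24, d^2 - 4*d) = 1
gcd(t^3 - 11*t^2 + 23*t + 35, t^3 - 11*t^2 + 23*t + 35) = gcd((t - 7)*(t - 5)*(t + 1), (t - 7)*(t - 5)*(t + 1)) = t^3 - 11*t^2 + 23*t + 35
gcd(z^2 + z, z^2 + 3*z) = z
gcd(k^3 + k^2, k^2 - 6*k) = k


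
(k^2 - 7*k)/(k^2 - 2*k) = (k - 7)/(k - 2)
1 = 1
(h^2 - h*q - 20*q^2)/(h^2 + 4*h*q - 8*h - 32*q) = (h - 5*q)/(h - 8)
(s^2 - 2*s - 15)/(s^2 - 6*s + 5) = (s + 3)/(s - 1)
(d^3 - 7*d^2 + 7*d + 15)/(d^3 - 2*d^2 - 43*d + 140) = (d^2 - 2*d - 3)/(d^2 + 3*d - 28)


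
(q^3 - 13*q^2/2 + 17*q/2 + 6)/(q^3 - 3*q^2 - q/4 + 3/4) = 2*(q - 4)/(2*q - 1)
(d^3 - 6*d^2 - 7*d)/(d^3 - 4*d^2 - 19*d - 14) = d/(d + 2)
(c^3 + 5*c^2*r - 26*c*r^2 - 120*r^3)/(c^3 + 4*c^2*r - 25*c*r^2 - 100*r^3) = (c + 6*r)/(c + 5*r)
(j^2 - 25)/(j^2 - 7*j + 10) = (j + 5)/(j - 2)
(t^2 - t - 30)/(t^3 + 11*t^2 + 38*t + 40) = (t - 6)/(t^2 + 6*t + 8)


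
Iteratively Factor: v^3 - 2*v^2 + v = (v - 1)*(v^2 - v) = (v - 1)^2*(v)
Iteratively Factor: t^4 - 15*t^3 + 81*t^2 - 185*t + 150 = (t - 2)*(t^3 - 13*t^2 + 55*t - 75) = (t - 5)*(t - 2)*(t^2 - 8*t + 15) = (t - 5)^2*(t - 2)*(t - 3)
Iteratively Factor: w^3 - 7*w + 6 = (w + 3)*(w^2 - 3*w + 2) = (w - 1)*(w + 3)*(w - 2)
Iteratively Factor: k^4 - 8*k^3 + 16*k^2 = (k)*(k^3 - 8*k^2 + 16*k) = k*(k - 4)*(k^2 - 4*k) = k*(k - 4)^2*(k)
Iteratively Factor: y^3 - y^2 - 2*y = (y + 1)*(y^2 - 2*y) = (y - 2)*(y + 1)*(y)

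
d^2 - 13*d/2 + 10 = (d - 4)*(d - 5/2)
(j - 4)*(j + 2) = j^2 - 2*j - 8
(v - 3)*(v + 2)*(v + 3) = v^3 + 2*v^2 - 9*v - 18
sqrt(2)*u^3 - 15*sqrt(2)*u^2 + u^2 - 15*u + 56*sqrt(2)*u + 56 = (u - 8)*(u - 7)*(sqrt(2)*u + 1)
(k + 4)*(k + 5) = k^2 + 9*k + 20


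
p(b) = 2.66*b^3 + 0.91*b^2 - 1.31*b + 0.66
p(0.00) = 0.66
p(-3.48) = -95.86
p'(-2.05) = 28.49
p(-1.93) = -12.54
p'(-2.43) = 41.39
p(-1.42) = -3.26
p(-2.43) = -28.95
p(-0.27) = 1.03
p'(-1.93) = 24.90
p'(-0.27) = -1.22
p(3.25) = 97.33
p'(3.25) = 88.89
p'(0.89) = 6.63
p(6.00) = 600.12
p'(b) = 7.98*b^2 + 1.82*b - 1.31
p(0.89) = 2.09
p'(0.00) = -1.31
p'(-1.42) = 12.20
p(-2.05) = -15.75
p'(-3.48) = 89.00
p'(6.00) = 296.89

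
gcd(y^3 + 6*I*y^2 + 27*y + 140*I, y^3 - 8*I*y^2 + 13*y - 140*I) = y^2 - I*y + 20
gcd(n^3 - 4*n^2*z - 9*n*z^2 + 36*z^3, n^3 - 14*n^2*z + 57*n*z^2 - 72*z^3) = -n + 3*z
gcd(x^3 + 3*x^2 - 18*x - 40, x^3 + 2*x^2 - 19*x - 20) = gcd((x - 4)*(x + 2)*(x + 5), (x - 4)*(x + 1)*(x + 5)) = x^2 + x - 20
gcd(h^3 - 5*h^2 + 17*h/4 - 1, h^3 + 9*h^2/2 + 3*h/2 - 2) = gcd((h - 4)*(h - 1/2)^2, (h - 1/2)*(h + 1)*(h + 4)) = h - 1/2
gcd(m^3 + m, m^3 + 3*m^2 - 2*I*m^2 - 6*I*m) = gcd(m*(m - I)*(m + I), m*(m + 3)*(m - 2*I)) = m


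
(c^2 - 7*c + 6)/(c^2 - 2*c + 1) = (c - 6)/(c - 1)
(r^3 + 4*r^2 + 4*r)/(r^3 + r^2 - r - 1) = r*(r^2 + 4*r + 4)/(r^3 + r^2 - r - 1)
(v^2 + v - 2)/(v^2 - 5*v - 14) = (v - 1)/(v - 7)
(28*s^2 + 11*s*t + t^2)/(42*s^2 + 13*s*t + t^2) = (4*s + t)/(6*s + t)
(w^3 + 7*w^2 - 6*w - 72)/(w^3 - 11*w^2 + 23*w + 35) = (w^3 + 7*w^2 - 6*w - 72)/(w^3 - 11*w^2 + 23*w + 35)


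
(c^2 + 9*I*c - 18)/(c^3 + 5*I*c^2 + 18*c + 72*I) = 1/(c - 4*I)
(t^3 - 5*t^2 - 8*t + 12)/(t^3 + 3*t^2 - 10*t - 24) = (t^2 - 7*t + 6)/(t^2 + t - 12)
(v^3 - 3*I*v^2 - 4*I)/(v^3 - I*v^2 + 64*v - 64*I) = (v^3 - 3*I*v^2 - 4*I)/(v^3 - I*v^2 + 64*v - 64*I)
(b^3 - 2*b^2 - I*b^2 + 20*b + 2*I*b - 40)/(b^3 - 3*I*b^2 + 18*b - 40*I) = (b - 2)/(b - 2*I)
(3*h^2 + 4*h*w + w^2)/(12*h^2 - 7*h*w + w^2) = (3*h^2 + 4*h*w + w^2)/(12*h^2 - 7*h*w + w^2)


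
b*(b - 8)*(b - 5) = b^3 - 13*b^2 + 40*b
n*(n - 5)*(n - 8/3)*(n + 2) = n^4 - 17*n^3/3 - 2*n^2 + 80*n/3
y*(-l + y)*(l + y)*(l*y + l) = -l^3*y^2 - l^3*y + l*y^4 + l*y^3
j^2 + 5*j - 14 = (j - 2)*(j + 7)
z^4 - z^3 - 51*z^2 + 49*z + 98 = (z - 7)*(z - 2)*(z + 1)*(z + 7)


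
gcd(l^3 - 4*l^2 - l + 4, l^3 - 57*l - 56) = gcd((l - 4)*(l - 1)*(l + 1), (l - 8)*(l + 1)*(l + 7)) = l + 1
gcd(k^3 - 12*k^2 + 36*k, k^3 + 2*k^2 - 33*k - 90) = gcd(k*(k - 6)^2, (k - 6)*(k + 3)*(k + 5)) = k - 6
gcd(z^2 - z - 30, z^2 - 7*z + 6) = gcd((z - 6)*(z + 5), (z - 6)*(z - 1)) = z - 6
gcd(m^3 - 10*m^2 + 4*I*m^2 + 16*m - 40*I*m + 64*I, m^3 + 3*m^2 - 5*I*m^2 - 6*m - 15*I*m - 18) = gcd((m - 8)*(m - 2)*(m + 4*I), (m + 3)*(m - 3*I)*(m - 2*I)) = 1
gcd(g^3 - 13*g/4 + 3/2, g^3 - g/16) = 1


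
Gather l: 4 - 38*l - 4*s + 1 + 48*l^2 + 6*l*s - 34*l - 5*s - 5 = 48*l^2 + l*(6*s - 72) - 9*s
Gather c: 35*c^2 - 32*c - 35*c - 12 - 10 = 35*c^2 - 67*c - 22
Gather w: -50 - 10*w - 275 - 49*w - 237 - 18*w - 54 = -77*w - 616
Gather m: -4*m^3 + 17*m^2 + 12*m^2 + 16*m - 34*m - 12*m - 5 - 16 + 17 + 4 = -4*m^3 + 29*m^2 - 30*m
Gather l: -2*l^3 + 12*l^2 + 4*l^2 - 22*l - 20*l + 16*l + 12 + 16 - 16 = -2*l^3 + 16*l^2 - 26*l + 12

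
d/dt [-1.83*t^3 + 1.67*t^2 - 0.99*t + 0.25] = -5.49*t^2 + 3.34*t - 0.99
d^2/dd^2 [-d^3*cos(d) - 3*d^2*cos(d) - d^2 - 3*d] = d^3*cos(d) + 6*d^2*sin(d) + 3*d^2*cos(d) + 12*d*sin(d) - 6*d*cos(d) - 6*cos(d) - 2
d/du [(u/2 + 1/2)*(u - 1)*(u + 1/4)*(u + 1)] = 2*u^3 + 15*u^2/8 - 3*u/4 - 5/8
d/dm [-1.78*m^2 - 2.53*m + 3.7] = -3.56*m - 2.53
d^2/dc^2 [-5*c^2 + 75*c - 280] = -10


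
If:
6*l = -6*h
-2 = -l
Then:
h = -2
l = 2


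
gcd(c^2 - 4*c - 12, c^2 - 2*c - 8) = c + 2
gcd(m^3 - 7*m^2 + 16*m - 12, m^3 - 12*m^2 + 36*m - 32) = m^2 - 4*m + 4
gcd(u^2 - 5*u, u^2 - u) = u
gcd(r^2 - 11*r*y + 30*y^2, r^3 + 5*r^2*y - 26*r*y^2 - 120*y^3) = -r + 5*y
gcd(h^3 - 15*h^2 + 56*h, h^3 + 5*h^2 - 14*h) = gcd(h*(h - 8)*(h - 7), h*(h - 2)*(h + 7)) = h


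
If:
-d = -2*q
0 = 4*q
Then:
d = 0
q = 0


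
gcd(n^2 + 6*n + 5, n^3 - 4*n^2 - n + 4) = n + 1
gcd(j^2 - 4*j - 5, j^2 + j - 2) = 1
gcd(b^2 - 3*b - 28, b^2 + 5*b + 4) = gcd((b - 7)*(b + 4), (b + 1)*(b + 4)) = b + 4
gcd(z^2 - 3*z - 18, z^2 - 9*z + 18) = z - 6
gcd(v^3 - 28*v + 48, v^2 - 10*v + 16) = v - 2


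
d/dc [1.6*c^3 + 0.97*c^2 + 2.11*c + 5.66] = 4.8*c^2 + 1.94*c + 2.11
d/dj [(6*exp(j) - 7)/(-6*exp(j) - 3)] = -20*exp(j)/(3*(2*exp(j) + 1)^2)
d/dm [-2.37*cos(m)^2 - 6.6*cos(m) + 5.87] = (4.74*cos(m) + 6.6)*sin(m)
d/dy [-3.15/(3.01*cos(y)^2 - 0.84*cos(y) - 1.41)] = (2.646 - 18.963*cos(y))*sin(y)/(-3.01*cos(y)^2 + 0.84*cos(y) + 1.41)^2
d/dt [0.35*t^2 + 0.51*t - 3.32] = 0.7*t + 0.51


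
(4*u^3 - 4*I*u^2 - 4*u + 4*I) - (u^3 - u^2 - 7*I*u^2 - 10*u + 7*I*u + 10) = 3*u^3 + u^2 + 3*I*u^2 + 6*u - 7*I*u - 10 + 4*I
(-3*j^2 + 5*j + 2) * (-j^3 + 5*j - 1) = 3*j^5 - 5*j^4 - 17*j^3 + 28*j^2 + 5*j - 2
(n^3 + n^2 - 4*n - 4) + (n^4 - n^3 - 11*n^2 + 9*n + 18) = n^4 - 10*n^2 + 5*n + 14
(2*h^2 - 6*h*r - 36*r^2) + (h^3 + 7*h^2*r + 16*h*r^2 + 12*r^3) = h^3 + 7*h^2*r + 2*h^2 + 16*h*r^2 - 6*h*r + 12*r^3 - 36*r^2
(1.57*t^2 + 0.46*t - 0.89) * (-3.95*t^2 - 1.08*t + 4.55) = -6.2015*t^4 - 3.5126*t^3 + 10.1622*t^2 + 3.0542*t - 4.0495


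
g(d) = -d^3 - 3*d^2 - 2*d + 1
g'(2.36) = -32.87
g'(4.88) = -102.72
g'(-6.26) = -82.00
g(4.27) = -140.09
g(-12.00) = 1321.00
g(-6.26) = 141.27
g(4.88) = -196.42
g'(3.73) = -66.12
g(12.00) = -2183.00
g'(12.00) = -506.00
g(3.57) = -89.87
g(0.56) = -1.24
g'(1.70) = -20.87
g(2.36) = -33.57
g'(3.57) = -61.65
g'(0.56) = -6.30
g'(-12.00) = -362.00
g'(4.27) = -82.32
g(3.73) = -100.09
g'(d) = -3*d^2 - 6*d - 2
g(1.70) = -15.98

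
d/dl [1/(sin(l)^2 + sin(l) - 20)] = -(2*sin(l) + 1)*cos(l)/(sin(l)^2 + sin(l) - 20)^2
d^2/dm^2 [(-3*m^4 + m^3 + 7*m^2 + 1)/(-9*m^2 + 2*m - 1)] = 2*(243*m^6 - 162*m^5 + 117*m^4 - 169*m^3 - 30*m^2 + 51*m - 2)/(729*m^6 - 486*m^5 + 351*m^4 - 116*m^3 + 39*m^2 - 6*m + 1)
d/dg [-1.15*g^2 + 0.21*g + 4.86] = 0.21 - 2.3*g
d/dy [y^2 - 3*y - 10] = 2*y - 3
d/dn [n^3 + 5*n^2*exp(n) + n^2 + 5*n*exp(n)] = 5*n^2*exp(n) + 3*n^2 + 15*n*exp(n) + 2*n + 5*exp(n)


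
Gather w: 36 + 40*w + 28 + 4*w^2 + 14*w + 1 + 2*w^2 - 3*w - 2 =6*w^2 + 51*w + 63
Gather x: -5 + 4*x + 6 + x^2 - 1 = x^2 + 4*x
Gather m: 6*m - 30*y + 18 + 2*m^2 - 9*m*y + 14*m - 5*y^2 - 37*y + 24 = 2*m^2 + m*(20 - 9*y) - 5*y^2 - 67*y + 42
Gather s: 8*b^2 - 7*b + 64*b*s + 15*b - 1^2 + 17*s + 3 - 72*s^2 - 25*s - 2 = 8*b^2 + 8*b - 72*s^2 + s*(64*b - 8)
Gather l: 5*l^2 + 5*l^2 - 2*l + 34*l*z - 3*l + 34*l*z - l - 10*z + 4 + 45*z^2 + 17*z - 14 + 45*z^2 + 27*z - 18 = 10*l^2 + l*(68*z - 6) + 90*z^2 + 34*z - 28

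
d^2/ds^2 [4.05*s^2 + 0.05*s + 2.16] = 8.10000000000000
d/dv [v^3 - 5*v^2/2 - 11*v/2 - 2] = 3*v^2 - 5*v - 11/2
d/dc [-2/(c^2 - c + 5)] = 2*(2*c - 1)/(c^2 - c + 5)^2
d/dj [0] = 0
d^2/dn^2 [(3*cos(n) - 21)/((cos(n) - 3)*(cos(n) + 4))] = 3*(29*(1 - cos(n)^2)^2 - cos(n)^5 - 49*cos(n)^3 + 347*cos(n)^2 - 30*cos(n) - 187)/((cos(n) - 3)^3*(cos(n) + 4)^3)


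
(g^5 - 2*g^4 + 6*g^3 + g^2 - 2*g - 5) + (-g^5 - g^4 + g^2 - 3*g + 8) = -3*g^4 + 6*g^3 + 2*g^2 - 5*g + 3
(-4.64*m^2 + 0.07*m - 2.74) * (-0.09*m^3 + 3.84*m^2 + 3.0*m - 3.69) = 0.4176*m^5 - 17.8239*m^4 - 13.4046*m^3 + 6.81*m^2 - 8.4783*m + 10.1106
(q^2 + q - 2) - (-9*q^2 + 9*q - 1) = 10*q^2 - 8*q - 1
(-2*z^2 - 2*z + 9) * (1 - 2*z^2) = 4*z^4 + 4*z^3 - 20*z^2 - 2*z + 9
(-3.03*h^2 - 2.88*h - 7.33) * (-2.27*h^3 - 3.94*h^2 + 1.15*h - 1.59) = 6.8781*h^5 + 18.4758*h^4 + 24.5018*h^3 + 30.3859*h^2 - 3.8503*h + 11.6547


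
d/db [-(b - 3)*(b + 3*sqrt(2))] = -2*b - 3*sqrt(2) + 3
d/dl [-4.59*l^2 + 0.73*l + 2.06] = 0.73 - 9.18*l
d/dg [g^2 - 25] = 2*g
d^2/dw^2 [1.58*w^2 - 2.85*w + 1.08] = 3.16000000000000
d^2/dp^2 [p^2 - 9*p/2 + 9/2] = 2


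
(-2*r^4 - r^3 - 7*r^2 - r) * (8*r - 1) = -16*r^5 - 6*r^4 - 55*r^3 - r^2 + r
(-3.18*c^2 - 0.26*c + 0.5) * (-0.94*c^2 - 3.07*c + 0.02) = 2.9892*c^4 + 10.007*c^3 + 0.2646*c^2 - 1.5402*c + 0.01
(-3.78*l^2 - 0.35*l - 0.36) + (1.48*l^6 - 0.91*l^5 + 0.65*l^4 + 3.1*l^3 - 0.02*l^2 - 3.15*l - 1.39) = 1.48*l^6 - 0.91*l^5 + 0.65*l^4 + 3.1*l^3 - 3.8*l^2 - 3.5*l - 1.75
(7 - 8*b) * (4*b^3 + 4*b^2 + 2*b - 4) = -32*b^4 - 4*b^3 + 12*b^2 + 46*b - 28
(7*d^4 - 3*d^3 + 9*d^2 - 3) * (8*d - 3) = 56*d^5 - 45*d^4 + 81*d^3 - 27*d^2 - 24*d + 9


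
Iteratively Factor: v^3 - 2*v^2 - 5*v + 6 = (v + 2)*(v^2 - 4*v + 3) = (v - 1)*(v + 2)*(v - 3)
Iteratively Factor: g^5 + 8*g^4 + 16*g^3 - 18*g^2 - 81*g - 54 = (g + 1)*(g^4 + 7*g^3 + 9*g^2 - 27*g - 54) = (g - 2)*(g + 1)*(g^3 + 9*g^2 + 27*g + 27) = (g - 2)*(g + 1)*(g + 3)*(g^2 + 6*g + 9) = (g - 2)*(g + 1)*(g + 3)^2*(g + 3)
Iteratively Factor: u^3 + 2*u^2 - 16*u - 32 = (u - 4)*(u^2 + 6*u + 8) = (u - 4)*(u + 4)*(u + 2)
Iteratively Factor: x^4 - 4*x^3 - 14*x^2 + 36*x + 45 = (x + 1)*(x^3 - 5*x^2 - 9*x + 45) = (x + 1)*(x + 3)*(x^2 - 8*x + 15) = (x - 5)*(x + 1)*(x + 3)*(x - 3)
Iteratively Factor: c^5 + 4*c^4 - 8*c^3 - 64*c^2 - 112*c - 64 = (c - 4)*(c^4 + 8*c^3 + 24*c^2 + 32*c + 16) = (c - 4)*(c + 2)*(c^3 + 6*c^2 + 12*c + 8) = (c - 4)*(c + 2)^2*(c^2 + 4*c + 4) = (c - 4)*(c + 2)^3*(c + 2)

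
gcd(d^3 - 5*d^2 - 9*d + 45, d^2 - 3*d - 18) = d + 3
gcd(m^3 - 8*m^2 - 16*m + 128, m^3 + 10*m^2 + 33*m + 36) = m + 4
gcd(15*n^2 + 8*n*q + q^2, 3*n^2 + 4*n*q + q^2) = 3*n + q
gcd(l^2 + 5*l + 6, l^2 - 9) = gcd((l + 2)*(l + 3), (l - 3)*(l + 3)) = l + 3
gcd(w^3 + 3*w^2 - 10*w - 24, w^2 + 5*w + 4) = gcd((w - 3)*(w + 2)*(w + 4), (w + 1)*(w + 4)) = w + 4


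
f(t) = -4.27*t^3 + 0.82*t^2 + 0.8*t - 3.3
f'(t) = -12.81*t^2 + 1.64*t + 0.8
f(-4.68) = 448.60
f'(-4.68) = -287.44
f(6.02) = -900.34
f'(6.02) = -453.57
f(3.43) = -163.22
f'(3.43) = -144.28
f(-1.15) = 3.36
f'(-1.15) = -18.03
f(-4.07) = 294.91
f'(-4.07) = -218.07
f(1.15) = -7.79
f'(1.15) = -14.26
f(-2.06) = 35.86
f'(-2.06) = -56.94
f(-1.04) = 1.56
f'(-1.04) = -14.76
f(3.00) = -108.81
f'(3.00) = -109.57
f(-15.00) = 14580.45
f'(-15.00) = -2906.05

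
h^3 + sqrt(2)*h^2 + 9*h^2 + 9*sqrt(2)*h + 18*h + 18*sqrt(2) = (h + 3)*(h + 6)*(h + sqrt(2))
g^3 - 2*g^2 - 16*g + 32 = (g - 4)*(g - 2)*(g + 4)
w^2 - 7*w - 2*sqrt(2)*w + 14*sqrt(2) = (w - 7)*(w - 2*sqrt(2))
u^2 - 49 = (u - 7)*(u + 7)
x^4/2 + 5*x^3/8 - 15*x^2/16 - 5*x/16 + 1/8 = (x/2 + 1)*(x - 1)*(x - 1/4)*(x + 1/2)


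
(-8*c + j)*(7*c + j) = -56*c^2 - c*j + j^2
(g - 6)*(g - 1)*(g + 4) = g^3 - 3*g^2 - 22*g + 24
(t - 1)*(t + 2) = t^2 + t - 2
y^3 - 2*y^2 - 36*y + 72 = (y - 6)*(y - 2)*(y + 6)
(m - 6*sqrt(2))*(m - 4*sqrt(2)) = m^2 - 10*sqrt(2)*m + 48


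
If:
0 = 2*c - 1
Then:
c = 1/2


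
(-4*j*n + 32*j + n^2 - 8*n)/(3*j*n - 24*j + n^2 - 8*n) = (-4*j + n)/(3*j + n)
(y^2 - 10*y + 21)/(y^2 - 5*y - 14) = (y - 3)/(y + 2)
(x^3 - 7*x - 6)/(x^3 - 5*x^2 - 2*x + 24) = (x + 1)/(x - 4)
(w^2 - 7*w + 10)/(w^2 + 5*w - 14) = (w - 5)/(w + 7)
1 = 1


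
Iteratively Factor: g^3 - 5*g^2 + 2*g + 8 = (g + 1)*(g^2 - 6*g + 8) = (g - 4)*(g + 1)*(g - 2)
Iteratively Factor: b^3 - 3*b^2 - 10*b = (b + 2)*(b^2 - 5*b) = (b - 5)*(b + 2)*(b)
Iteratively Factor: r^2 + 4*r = (r + 4)*(r)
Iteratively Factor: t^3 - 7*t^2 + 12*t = (t)*(t^2 - 7*t + 12) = t*(t - 4)*(t - 3)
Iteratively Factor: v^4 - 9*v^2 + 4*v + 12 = (v + 3)*(v^3 - 3*v^2 + 4) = (v + 1)*(v + 3)*(v^2 - 4*v + 4) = (v - 2)*(v + 1)*(v + 3)*(v - 2)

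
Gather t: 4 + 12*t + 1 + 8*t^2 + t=8*t^2 + 13*t + 5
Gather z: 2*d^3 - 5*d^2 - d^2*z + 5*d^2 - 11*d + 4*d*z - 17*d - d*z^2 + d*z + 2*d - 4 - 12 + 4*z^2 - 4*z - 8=2*d^3 - 26*d + z^2*(4 - d) + z*(-d^2 + 5*d - 4) - 24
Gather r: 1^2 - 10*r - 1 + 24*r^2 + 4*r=24*r^2 - 6*r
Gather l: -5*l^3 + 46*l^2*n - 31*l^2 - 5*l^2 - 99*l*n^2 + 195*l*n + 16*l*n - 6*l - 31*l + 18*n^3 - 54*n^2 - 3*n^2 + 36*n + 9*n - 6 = -5*l^3 + l^2*(46*n - 36) + l*(-99*n^2 + 211*n - 37) + 18*n^3 - 57*n^2 + 45*n - 6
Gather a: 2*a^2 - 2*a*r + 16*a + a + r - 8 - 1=2*a^2 + a*(17 - 2*r) + r - 9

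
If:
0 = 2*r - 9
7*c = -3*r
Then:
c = -27/14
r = 9/2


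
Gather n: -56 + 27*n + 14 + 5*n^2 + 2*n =5*n^2 + 29*n - 42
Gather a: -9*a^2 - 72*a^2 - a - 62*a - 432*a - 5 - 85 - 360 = -81*a^2 - 495*a - 450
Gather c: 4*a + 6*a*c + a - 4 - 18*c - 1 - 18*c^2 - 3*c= 5*a - 18*c^2 + c*(6*a - 21) - 5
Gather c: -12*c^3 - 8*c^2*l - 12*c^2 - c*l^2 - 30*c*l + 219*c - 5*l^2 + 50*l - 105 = -12*c^3 + c^2*(-8*l - 12) + c*(-l^2 - 30*l + 219) - 5*l^2 + 50*l - 105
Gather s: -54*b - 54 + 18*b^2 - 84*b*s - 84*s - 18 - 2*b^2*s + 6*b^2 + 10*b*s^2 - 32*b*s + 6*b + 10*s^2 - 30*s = 24*b^2 - 48*b + s^2*(10*b + 10) + s*(-2*b^2 - 116*b - 114) - 72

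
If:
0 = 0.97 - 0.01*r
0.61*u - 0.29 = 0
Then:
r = 97.00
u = 0.48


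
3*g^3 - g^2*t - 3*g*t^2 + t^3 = (-3*g + t)*(-g + t)*(g + t)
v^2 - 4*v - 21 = (v - 7)*(v + 3)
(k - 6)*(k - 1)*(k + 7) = k^3 - 43*k + 42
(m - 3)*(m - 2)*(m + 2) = m^3 - 3*m^2 - 4*m + 12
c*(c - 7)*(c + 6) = c^3 - c^2 - 42*c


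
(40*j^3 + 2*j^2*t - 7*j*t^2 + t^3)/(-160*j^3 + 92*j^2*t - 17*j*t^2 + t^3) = (2*j + t)/(-8*j + t)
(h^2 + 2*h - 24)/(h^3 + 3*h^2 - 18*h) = (h - 4)/(h*(h - 3))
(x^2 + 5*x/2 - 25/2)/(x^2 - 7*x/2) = (2*x^2 + 5*x - 25)/(x*(2*x - 7))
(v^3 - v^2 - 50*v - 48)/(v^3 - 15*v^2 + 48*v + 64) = (v + 6)/(v - 8)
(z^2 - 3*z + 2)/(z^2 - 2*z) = (z - 1)/z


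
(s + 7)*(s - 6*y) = s^2 - 6*s*y + 7*s - 42*y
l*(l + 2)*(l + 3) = l^3 + 5*l^2 + 6*l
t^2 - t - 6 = (t - 3)*(t + 2)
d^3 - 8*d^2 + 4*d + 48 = (d - 6)*(d - 4)*(d + 2)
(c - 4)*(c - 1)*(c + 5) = c^3 - 21*c + 20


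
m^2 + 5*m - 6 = (m - 1)*(m + 6)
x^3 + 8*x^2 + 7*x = x*(x + 1)*(x + 7)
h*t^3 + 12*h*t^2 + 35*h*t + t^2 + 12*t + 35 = (t + 5)*(t + 7)*(h*t + 1)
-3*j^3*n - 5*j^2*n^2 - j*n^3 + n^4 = n*(-3*j + n)*(j + n)^2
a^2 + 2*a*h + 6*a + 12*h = (a + 6)*(a + 2*h)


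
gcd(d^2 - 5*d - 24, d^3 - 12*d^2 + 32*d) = d - 8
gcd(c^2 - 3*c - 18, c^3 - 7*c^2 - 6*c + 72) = c^2 - 3*c - 18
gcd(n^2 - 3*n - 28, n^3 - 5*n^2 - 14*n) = n - 7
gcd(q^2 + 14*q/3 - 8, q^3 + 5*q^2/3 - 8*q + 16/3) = q - 4/3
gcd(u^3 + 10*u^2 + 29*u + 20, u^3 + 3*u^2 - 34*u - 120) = u^2 + 9*u + 20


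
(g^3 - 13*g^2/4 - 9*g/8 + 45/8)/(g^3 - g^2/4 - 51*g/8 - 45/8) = (2*g - 3)/(2*g + 3)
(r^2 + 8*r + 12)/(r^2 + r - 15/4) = 4*(r^2 + 8*r + 12)/(4*r^2 + 4*r - 15)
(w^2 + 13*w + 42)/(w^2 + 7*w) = (w + 6)/w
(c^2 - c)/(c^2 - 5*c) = (c - 1)/(c - 5)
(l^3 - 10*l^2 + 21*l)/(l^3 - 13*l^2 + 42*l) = (l - 3)/(l - 6)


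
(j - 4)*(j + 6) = j^2 + 2*j - 24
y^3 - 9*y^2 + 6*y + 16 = (y - 8)*(y - 2)*(y + 1)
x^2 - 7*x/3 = x*(x - 7/3)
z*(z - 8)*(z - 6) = z^3 - 14*z^2 + 48*z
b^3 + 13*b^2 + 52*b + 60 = (b + 2)*(b + 5)*(b + 6)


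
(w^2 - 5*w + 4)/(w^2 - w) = (w - 4)/w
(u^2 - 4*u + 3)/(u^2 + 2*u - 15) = (u - 1)/(u + 5)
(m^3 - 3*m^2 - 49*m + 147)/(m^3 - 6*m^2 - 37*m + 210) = (m^2 + 4*m - 21)/(m^2 + m - 30)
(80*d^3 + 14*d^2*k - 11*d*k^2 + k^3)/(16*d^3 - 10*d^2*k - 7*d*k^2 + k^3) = (5*d - k)/(d - k)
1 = 1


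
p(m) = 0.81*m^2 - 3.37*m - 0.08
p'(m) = 1.62*m - 3.37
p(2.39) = -3.51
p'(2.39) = 0.50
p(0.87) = -2.40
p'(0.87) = -1.96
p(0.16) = -0.60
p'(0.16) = -3.11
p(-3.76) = 24.04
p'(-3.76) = -9.46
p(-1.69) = 7.93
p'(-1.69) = -6.11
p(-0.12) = 0.34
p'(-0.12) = -3.56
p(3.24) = -2.50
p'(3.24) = 1.88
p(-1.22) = 5.24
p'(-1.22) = -5.35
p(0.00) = -0.08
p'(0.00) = -3.37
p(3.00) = -2.90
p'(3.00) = 1.49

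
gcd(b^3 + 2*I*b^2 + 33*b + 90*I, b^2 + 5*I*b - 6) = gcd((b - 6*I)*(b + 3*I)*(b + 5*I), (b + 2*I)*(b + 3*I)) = b + 3*I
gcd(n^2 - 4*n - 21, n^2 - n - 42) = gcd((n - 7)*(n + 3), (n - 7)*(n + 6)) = n - 7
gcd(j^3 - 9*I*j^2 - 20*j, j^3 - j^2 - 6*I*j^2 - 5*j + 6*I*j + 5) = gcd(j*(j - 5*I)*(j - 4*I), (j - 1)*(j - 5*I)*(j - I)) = j - 5*I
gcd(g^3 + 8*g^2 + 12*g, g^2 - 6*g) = g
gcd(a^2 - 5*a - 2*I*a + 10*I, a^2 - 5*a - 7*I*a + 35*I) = a - 5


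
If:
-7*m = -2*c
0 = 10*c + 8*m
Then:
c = 0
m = 0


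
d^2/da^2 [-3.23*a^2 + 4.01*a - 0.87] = -6.46000000000000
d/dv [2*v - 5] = 2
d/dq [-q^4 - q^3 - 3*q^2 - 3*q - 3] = -4*q^3 - 3*q^2 - 6*q - 3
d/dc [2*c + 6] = 2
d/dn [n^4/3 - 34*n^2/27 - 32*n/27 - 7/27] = 4*n^3/3 - 68*n/27 - 32/27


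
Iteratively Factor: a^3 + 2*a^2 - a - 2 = (a + 1)*(a^2 + a - 2) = (a - 1)*(a + 1)*(a + 2)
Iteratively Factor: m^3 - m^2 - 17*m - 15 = (m + 1)*(m^2 - 2*m - 15) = (m - 5)*(m + 1)*(m + 3)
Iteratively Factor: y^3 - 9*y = (y - 3)*(y^2 + 3*y) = (y - 3)*(y + 3)*(y)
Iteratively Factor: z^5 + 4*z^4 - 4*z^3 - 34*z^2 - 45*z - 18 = (z + 3)*(z^4 + z^3 - 7*z^2 - 13*z - 6) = (z + 1)*(z + 3)*(z^3 - 7*z - 6) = (z - 3)*(z + 1)*(z + 3)*(z^2 + 3*z + 2) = (z - 3)*(z + 1)^2*(z + 3)*(z + 2)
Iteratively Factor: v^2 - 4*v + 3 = (v - 1)*(v - 3)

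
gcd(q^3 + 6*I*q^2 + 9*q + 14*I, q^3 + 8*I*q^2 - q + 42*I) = q^2 + 5*I*q + 14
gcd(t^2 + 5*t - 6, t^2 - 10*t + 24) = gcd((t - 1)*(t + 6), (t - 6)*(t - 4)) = 1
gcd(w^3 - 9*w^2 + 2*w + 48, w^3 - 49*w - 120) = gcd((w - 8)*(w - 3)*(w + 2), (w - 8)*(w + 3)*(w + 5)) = w - 8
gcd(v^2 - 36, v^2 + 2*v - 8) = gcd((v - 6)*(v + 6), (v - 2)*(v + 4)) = 1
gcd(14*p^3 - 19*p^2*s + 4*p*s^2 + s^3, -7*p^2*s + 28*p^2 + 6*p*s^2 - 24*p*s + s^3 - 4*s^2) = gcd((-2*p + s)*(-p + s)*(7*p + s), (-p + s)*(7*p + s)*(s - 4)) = 7*p^2 - 6*p*s - s^2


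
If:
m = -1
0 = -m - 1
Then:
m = -1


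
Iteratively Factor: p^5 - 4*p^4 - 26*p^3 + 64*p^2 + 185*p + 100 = (p + 1)*(p^4 - 5*p^3 - 21*p^2 + 85*p + 100) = (p + 1)*(p + 4)*(p^3 - 9*p^2 + 15*p + 25) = (p - 5)*(p + 1)*(p + 4)*(p^2 - 4*p - 5) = (p - 5)*(p + 1)^2*(p + 4)*(p - 5)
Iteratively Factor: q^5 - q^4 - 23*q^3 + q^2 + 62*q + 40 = (q + 1)*(q^4 - 2*q^3 - 21*q^2 + 22*q + 40) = (q - 5)*(q + 1)*(q^3 + 3*q^2 - 6*q - 8) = (q - 5)*(q + 1)*(q + 4)*(q^2 - q - 2) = (q - 5)*(q - 2)*(q + 1)*(q + 4)*(q + 1)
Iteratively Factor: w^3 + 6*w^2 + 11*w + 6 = (w + 1)*(w^2 + 5*w + 6) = (w + 1)*(w + 3)*(w + 2)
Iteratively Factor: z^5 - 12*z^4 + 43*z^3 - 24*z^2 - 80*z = (z + 1)*(z^4 - 13*z^3 + 56*z^2 - 80*z) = z*(z + 1)*(z^3 - 13*z^2 + 56*z - 80) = z*(z - 5)*(z + 1)*(z^2 - 8*z + 16) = z*(z - 5)*(z - 4)*(z + 1)*(z - 4)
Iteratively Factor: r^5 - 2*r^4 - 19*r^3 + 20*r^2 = (r)*(r^4 - 2*r^3 - 19*r^2 + 20*r) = r^2*(r^3 - 2*r^2 - 19*r + 20) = r^2*(r + 4)*(r^2 - 6*r + 5) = r^2*(r - 5)*(r + 4)*(r - 1)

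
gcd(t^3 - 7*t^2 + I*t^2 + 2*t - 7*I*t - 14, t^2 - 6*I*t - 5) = t - I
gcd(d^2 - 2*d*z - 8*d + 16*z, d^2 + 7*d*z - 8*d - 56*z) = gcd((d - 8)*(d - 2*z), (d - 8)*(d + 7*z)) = d - 8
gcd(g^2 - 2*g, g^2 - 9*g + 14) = g - 2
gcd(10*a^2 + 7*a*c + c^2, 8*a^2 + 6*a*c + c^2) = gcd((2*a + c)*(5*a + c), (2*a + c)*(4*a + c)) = 2*a + c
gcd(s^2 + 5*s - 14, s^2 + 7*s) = s + 7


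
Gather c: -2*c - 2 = -2*c - 2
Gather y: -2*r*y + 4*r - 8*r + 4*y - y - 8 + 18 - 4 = -4*r + y*(3 - 2*r) + 6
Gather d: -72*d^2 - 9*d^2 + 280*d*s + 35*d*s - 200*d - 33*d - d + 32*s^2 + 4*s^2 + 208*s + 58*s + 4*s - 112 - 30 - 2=-81*d^2 + d*(315*s - 234) + 36*s^2 + 270*s - 144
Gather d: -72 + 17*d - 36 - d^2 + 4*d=-d^2 + 21*d - 108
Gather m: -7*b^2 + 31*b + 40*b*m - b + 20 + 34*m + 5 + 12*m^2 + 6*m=-7*b^2 + 30*b + 12*m^2 + m*(40*b + 40) + 25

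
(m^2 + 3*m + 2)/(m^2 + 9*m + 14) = (m + 1)/(m + 7)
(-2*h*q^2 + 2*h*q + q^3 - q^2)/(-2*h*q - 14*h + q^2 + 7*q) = q*(q - 1)/(q + 7)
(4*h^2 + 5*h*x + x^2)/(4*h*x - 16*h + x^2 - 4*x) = (h + x)/(x - 4)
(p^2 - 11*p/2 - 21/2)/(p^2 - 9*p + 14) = (p + 3/2)/(p - 2)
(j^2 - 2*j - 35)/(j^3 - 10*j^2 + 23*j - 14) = (j + 5)/(j^2 - 3*j + 2)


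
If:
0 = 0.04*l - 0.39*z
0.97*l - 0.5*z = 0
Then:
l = 0.00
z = 0.00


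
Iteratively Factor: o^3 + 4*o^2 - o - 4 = (o + 1)*(o^2 + 3*o - 4) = (o - 1)*(o + 1)*(o + 4)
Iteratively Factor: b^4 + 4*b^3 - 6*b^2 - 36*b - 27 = (b + 3)*(b^3 + b^2 - 9*b - 9) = (b + 3)^2*(b^2 - 2*b - 3) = (b + 1)*(b + 3)^2*(b - 3)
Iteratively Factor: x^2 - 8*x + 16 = (x - 4)*(x - 4)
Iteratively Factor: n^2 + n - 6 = (n - 2)*(n + 3)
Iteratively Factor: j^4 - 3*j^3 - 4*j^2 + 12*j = (j - 3)*(j^3 - 4*j) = j*(j - 3)*(j^2 - 4) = j*(j - 3)*(j + 2)*(j - 2)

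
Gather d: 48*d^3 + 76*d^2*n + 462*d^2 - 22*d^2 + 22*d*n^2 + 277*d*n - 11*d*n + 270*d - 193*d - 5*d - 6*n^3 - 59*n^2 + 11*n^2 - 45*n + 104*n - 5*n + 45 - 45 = 48*d^3 + d^2*(76*n + 440) + d*(22*n^2 + 266*n + 72) - 6*n^3 - 48*n^2 + 54*n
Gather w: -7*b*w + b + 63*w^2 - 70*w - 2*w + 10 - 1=b + 63*w^2 + w*(-7*b - 72) + 9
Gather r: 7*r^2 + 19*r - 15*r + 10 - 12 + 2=7*r^2 + 4*r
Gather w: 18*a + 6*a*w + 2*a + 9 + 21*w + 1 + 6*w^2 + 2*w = 20*a + 6*w^2 + w*(6*a + 23) + 10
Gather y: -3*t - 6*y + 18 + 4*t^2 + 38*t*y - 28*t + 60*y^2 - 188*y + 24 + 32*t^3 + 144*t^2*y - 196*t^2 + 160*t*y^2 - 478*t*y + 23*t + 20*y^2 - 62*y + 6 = 32*t^3 - 192*t^2 - 8*t + y^2*(160*t + 80) + y*(144*t^2 - 440*t - 256) + 48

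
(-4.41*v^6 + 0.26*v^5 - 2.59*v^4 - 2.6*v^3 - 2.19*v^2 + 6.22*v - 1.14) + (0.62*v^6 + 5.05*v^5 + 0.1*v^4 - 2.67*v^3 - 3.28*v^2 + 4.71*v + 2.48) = -3.79*v^6 + 5.31*v^5 - 2.49*v^4 - 5.27*v^3 - 5.47*v^2 + 10.93*v + 1.34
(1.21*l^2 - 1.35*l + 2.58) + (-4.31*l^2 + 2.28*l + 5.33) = -3.1*l^2 + 0.93*l + 7.91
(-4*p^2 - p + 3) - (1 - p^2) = -3*p^2 - p + 2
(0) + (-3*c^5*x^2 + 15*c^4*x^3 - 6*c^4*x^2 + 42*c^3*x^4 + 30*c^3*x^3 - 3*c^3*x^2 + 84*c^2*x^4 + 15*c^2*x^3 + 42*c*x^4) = -3*c^5*x^2 + 15*c^4*x^3 - 6*c^4*x^2 + 42*c^3*x^4 + 30*c^3*x^3 - 3*c^3*x^2 + 84*c^2*x^4 + 15*c^2*x^3 + 42*c*x^4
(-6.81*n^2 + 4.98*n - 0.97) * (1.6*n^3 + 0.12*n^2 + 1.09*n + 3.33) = -10.896*n^5 + 7.1508*n^4 - 8.3773*n^3 - 17.3655*n^2 + 15.5261*n - 3.2301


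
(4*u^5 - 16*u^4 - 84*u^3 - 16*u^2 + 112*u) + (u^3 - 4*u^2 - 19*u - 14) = 4*u^5 - 16*u^4 - 83*u^3 - 20*u^2 + 93*u - 14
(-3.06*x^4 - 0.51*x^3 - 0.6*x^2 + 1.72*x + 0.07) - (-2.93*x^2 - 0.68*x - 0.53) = -3.06*x^4 - 0.51*x^3 + 2.33*x^2 + 2.4*x + 0.6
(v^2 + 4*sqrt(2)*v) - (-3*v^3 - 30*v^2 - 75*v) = 3*v^3 + 31*v^2 + 4*sqrt(2)*v + 75*v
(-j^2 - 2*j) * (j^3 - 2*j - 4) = -j^5 - 2*j^4 + 2*j^3 + 8*j^2 + 8*j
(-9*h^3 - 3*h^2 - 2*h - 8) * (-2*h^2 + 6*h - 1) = 18*h^5 - 48*h^4 - 5*h^3 + 7*h^2 - 46*h + 8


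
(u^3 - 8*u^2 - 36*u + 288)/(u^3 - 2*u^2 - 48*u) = (u - 6)/u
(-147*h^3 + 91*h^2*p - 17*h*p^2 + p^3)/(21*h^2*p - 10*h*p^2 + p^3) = (-7*h + p)/p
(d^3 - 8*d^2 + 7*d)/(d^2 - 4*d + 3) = d*(d - 7)/(d - 3)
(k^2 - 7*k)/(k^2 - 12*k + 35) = k/(k - 5)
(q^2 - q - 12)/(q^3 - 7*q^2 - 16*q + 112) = (q + 3)/(q^2 - 3*q - 28)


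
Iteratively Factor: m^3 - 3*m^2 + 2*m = (m)*(m^2 - 3*m + 2) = m*(m - 2)*(m - 1)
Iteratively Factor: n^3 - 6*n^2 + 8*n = (n - 2)*(n^2 - 4*n) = n*(n - 2)*(n - 4)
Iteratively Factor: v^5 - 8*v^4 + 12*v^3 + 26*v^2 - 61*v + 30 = (v - 5)*(v^4 - 3*v^3 - 3*v^2 + 11*v - 6) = (v - 5)*(v - 3)*(v^3 - 3*v + 2) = (v - 5)*(v - 3)*(v - 1)*(v^2 + v - 2) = (v - 5)*(v - 3)*(v - 1)*(v + 2)*(v - 1)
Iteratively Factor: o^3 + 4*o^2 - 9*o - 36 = (o + 4)*(o^2 - 9) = (o - 3)*(o + 4)*(o + 3)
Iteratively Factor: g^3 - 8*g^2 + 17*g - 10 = (g - 1)*(g^2 - 7*g + 10) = (g - 2)*(g - 1)*(g - 5)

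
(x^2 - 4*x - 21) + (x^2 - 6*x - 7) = 2*x^2 - 10*x - 28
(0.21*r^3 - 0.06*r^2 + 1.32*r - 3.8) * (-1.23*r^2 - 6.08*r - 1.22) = -0.2583*r^5 - 1.203*r^4 - 1.515*r^3 - 3.2784*r^2 + 21.4936*r + 4.636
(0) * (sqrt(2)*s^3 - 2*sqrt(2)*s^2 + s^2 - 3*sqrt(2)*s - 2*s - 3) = 0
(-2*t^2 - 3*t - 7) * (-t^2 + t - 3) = 2*t^4 + t^3 + 10*t^2 + 2*t + 21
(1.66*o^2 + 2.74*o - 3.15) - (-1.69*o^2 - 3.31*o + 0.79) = 3.35*o^2 + 6.05*o - 3.94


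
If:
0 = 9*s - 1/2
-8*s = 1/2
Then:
No Solution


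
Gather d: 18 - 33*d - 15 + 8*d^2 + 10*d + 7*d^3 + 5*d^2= 7*d^3 + 13*d^2 - 23*d + 3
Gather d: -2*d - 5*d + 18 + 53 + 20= 91 - 7*d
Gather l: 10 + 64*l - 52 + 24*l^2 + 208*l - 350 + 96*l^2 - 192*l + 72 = 120*l^2 + 80*l - 320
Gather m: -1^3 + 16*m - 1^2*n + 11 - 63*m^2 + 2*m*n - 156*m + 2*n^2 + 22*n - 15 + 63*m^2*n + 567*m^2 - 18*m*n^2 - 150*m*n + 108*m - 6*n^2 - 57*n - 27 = m^2*(63*n + 504) + m*(-18*n^2 - 148*n - 32) - 4*n^2 - 36*n - 32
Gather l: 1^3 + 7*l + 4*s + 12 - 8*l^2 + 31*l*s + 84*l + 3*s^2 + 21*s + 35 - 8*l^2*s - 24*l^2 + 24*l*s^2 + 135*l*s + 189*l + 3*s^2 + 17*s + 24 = l^2*(-8*s - 32) + l*(24*s^2 + 166*s + 280) + 6*s^2 + 42*s + 72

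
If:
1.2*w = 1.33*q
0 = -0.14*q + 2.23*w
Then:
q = 0.00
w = 0.00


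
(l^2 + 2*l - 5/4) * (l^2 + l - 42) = l^4 + 3*l^3 - 165*l^2/4 - 341*l/4 + 105/2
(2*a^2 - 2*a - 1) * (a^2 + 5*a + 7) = 2*a^4 + 8*a^3 + 3*a^2 - 19*a - 7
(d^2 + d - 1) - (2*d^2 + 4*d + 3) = -d^2 - 3*d - 4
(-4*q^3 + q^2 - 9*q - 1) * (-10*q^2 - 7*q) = 40*q^5 + 18*q^4 + 83*q^3 + 73*q^2 + 7*q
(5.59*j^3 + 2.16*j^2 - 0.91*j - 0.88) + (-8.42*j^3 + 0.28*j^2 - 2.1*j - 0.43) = -2.83*j^3 + 2.44*j^2 - 3.01*j - 1.31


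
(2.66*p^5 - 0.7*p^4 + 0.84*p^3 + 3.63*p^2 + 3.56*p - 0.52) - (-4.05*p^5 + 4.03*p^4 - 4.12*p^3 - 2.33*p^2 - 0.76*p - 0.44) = 6.71*p^5 - 4.73*p^4 + 4.96*p^3 + 5.96*p^2 + 4.32*p - 0.08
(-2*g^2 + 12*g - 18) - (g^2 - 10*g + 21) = -3*g^2 + 22*g - 39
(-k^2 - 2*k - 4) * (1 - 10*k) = 10*k^3 + 19*k^2 + 38*k - 4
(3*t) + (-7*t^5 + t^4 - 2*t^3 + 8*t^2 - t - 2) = -7*t^5 + t^4 - 2*t^3 + 8*t^2 + 2*t - 2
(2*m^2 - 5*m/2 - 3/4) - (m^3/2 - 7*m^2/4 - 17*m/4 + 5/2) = -m^3/2 + 15*m^2/4 + 7*m/4 - 13/4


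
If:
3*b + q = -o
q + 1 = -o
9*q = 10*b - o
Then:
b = 1/3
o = -37/24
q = 13/24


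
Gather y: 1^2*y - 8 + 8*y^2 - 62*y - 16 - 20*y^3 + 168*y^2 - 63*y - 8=-20*y^3 + 176*y^2 - 124*y - 32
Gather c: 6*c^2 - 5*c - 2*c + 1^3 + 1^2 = 6*c^2 - 7*c + 2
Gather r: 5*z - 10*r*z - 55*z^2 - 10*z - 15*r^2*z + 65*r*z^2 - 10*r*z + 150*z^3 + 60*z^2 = -15*r^2*z + r*(65*z^2 - 20*z) + 150*z^3 + 5*z^2 - 5*z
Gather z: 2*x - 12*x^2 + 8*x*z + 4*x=-12*x^2 + 8*x*z + 6*x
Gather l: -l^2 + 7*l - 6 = -l^2 + 7*l - 6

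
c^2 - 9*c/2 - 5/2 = (c - 5)*(c + 1/2)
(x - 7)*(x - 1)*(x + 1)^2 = x^4 - 6*x^3 - 8*x^2 + 6*x + 7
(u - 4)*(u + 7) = u^2 + 3*u - 28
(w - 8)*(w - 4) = w^2 - 12*w + 32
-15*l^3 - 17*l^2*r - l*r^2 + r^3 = (-5*l + r)*(l + r)*(3*l + r)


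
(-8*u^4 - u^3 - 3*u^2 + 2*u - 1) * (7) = -56*u^4 - 7*u^3 - 21*u^2 + 14*u - 7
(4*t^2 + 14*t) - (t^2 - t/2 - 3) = 3*t^2 + 29*t/2 + 3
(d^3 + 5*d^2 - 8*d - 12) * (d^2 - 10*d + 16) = d^5 - 5*d^4 - 42*d^3 + 148*d^2 - 8*d - 192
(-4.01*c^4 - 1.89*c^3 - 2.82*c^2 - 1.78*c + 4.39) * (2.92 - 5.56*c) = 22.2956*c^5 - 1.2008*c^4 + 10.1604*c^3 + 1.6624*c^2 - 29.606*c + 12.8188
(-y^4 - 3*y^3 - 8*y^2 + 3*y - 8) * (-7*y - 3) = 7*y^5 + 24*y^4 + 65*y^3 + 3*y^2 + 47*y + 24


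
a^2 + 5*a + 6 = (a + 2)*(a + 3)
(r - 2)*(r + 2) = r^2 - 4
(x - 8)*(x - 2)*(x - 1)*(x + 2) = x^4 - 9*x^3 + 4*x^2 + 36*x - 32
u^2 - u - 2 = (u - 2)*(u + 1)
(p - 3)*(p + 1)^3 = p^4 - 6*p^2 - 8*p - 3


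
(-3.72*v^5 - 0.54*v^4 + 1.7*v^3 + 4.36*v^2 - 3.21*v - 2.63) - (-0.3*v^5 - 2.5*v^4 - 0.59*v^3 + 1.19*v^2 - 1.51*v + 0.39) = -3.42*v^5 + 1.96*v^4 + 2.29*v^3 + 3.17*v^2 - 1.7*v - 3.02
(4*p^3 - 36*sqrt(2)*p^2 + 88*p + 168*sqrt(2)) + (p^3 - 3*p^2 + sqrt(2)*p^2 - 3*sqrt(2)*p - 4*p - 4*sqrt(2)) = 5*p^3 - 35*sqrt(2)*p^2 - 3*p^2 - 3*sqrt(2)*p + 84*p + 164*sqrt(2)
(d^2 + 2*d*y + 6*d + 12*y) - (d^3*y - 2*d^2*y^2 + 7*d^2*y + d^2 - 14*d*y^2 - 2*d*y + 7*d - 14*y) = -d^3*y + 2*d^2*y^2 - 7*d^2*y + 14*d*y^2 + 4*d*y - d + 26*y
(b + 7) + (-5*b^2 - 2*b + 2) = -5*b^2 - b + 9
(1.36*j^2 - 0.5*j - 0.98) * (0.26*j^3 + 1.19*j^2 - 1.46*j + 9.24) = 0.3536*j^5 + 1.4884*j^4 - 2.8354*j^3 + 12.1302*j^2 - 3.1892*j - 9.0552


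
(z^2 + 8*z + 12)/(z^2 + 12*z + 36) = (z + 2)/(z + 6)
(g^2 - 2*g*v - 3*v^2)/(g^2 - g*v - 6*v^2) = (g + v)/(g + 2*v)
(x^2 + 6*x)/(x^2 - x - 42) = x/(x - 7)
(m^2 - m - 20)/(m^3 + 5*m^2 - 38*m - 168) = (m - 5)/(m^2 + m - 42)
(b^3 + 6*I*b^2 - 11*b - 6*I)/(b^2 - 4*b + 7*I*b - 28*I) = (b^3 + 6*I*b^2 - 11*b - 6*I)/(b^2 + b*(-4 + 7*I) - 28*I)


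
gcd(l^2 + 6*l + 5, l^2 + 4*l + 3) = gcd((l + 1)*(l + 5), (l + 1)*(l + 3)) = l + 1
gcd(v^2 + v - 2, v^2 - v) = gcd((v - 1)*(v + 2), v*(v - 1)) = v - 1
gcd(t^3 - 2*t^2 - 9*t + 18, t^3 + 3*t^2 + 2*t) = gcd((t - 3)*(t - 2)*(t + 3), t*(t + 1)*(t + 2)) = 1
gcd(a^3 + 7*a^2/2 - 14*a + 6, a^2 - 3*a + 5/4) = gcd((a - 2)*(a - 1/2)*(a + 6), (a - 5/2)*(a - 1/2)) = a - 1/2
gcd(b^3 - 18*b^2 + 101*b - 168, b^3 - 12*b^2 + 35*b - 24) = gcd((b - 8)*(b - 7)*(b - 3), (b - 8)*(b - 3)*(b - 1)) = b^2 - 11*b + 24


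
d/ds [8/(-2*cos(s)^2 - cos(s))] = -(8*sin(s)/cos(s)^2 + 32*tan(s))/(2*cos(s) + 1)^2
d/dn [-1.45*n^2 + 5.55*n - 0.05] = 5.55 - 2.9*n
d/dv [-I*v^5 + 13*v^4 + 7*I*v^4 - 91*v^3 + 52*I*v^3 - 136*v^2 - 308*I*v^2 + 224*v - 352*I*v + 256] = -5*I*v^4 + v^3*(52 + 28*I) + v^2*(-273 + 156*I) + v*(-272 - 616*I) + 224 - 352*I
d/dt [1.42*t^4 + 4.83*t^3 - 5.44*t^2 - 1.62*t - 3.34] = 5.68*t^3 + 14.49*t^2 - 10.88*t - 1.62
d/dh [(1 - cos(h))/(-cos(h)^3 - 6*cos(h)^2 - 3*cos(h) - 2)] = (-21*cos(h) + 3*cos(2*h) + cos(3*h) - 7)*sin(h)/(2*(cos(h)^3 + 6*cos(h)^2 + 3*cos(h) + 2)^2)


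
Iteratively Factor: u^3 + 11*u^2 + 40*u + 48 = (u + 3)*(u^2 + 8*u + 16) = (u + 3)*(u + 4)*(u + 4)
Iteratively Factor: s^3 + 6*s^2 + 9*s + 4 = (s + 1)*(s^2 + 5*s + 4) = (s + 1)^2*(s + 4)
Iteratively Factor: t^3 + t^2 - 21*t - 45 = (t + 3)*(t^2 - 2*t - 15) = (t + 3)^2*(t - 5)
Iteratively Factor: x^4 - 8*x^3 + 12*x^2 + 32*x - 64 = (x - 4)*(x^3 - 4*x^2 - 4*x + 16) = (x - 4)*(x + 2)*(x^2 - 6*x + 8) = (x - 4)^2*(x + 2)*(x - 2)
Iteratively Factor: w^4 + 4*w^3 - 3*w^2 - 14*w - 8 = (w + 1)*(w^3 + 3*w^2 - 6*w - 8) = (w + 1)*(w + 4)*(w^2 - w - 2) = (w + 1)^2*(w + 4)*(w - 2)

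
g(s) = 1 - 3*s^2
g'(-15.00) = 90.00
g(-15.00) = -674.00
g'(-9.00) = 54.00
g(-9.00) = -242.00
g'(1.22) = -7.32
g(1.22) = -3.47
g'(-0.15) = 0.90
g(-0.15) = 0.93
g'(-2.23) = 13.38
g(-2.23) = -13.92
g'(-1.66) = 9.96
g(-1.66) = -7.27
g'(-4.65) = 27.90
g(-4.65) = -63.87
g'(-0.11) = 0.66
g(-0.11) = 0.96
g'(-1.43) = 8.58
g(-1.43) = -5.13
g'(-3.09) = 18.54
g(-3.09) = -27.64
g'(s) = -6*s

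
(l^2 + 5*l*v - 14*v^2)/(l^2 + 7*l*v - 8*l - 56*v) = (l - 2*v)/(l - 8)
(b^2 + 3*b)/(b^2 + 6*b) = (b + 3)/(b + 6)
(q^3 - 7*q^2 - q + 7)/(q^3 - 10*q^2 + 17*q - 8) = (q^2 - 6*q - 7)/(q^2 - 9*q + 8)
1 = 1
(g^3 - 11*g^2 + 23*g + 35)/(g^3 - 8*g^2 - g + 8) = (g^2 - 12*g + 35)/(g^2 - 9*g + 8)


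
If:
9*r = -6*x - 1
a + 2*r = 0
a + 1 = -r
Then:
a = -2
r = 1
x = -5/3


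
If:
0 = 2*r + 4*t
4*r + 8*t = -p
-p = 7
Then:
No Solution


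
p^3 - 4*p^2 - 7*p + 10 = (p - 5)*(p - 1)*(p + 2)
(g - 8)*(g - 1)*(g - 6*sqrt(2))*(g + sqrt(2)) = g^4 - 9*g^3 - 5*sqrt(2)*g^3 - 4*g^2 + 45*sqrt(2)*g^2 - 40*sqrt(2)*g + 108*g - 96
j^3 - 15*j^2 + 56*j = j*(j - 8)*(j - 7)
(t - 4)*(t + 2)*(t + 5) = t^3 + 3*t^2 - 18*t - 40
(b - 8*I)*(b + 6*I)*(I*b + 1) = I*b^3 + 3*b^2 + 46*I*b + 48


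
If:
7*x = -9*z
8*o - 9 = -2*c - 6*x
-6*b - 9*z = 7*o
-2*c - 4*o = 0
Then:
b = -15*z/4 - 21/8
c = -27*z/7 - 9/2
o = 27*z/14 + 9/4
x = -9*z/7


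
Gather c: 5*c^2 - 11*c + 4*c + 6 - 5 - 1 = 5*c^2 - 7*c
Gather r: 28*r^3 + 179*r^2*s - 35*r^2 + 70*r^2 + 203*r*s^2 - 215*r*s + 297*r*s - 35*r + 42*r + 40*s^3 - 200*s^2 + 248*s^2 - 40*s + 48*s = 28*r^3 + r^2*(179*s + 35) + r*(203*s^2 + 82*s + 7) + 40*s^3 + 48*s^2 + 8*s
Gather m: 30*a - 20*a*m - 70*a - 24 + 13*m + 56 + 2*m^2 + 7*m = -40*a + 2*m^2 + m*(20 - 20*a) + 32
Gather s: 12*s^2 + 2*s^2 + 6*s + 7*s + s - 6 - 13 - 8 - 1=14*s^2 + 14*s - 28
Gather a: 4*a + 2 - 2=4*a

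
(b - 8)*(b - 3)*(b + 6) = b^3 - 5*b^2 - 42*b + 144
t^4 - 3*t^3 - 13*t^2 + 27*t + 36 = (t - 4)*(t - 3)*(t + 1)*(t + 3)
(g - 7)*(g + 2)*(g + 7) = g^3 + 2*g^2 - 49*g - 98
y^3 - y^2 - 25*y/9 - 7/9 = (y - 7/3)*(y + 1/3)*(y + 1)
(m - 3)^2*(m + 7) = m^3 + m^2 - 33*m + 63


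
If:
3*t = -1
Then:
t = -1/3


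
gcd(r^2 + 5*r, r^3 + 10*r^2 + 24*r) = r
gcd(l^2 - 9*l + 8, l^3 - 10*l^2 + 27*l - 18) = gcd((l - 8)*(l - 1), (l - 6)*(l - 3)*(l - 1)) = l - 1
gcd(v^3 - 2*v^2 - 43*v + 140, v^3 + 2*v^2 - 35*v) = v^2 + 2*v - 35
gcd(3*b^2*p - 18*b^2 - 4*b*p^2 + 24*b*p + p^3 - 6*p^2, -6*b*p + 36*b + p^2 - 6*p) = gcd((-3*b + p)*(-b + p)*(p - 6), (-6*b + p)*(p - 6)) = p - 6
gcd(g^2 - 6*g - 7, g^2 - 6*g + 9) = 1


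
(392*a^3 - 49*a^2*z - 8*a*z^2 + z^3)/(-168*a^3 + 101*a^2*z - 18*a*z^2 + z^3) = (7*a + z)/(-3*a + z)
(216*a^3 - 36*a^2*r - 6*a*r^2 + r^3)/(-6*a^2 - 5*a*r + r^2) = (-36*a^2 + r^2)/(a + r)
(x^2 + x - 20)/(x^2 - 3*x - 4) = (x + 5)/(x + 1)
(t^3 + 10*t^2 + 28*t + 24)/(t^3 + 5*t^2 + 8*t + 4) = (t + 6)/(t + 1)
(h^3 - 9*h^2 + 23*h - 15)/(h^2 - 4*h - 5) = (h^2 - 4*h + 3)/(h + 1)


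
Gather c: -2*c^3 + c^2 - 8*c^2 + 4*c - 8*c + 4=-2*c^3 - 7*c^2 - 4*c + 4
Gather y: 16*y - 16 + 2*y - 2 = 18*y - 18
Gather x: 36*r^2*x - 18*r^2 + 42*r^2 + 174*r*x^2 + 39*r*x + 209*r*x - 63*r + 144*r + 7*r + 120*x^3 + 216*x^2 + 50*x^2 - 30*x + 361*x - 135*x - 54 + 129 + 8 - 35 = 24*r^2 + 88*r + 120*x^3 + x^2*(174*r + 266) + x*(36*r^2 + 248*r + 196) + 48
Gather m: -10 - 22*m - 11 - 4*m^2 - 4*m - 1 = -4*m^2 - 26*m - 22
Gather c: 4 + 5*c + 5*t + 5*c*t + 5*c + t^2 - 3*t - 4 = c*(5*t + 10) + t^2 + 2*t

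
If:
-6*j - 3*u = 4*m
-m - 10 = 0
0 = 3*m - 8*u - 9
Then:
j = 437/48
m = -10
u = -39/8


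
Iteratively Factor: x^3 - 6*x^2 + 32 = (x - 4)*(x^2 - 2*x - 8) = (x - 4)*(x + 2)*(x - 4)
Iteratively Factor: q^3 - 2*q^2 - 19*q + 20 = (q - 1)*(q^2 - q - 20) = (q - 5)*(q - 1)*(q + 4)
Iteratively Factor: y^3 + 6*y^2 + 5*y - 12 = (y + 4)*(y^2 + 2*y - 3) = (y - 1)*(y + 4)*(y + 3)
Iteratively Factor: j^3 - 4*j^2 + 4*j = (j - 2)*(j^2 - 2*j) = (j - 2)^2*(j)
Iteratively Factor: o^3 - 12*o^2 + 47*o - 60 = (o - 3)*(o^2 - 9*o + 20) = (o - 4)*(o - 3)*(o - 5)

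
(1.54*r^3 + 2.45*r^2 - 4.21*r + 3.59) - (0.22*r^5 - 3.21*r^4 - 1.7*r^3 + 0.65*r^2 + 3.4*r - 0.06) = -0.22*r^5 + 3.21*r^4 + 3.24*r^3 + 1.8*r^2 - 7.61*r + 3.65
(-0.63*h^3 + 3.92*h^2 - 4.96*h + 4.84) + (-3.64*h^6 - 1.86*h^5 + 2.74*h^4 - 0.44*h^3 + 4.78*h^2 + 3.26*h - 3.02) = -3.64*h^6 - 1.86*h^5 + 2.74*h^4 - 1.07*h^3 + 8.7*h^2 - 1.7*h + 1.82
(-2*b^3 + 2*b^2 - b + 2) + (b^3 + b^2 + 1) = -b^3 + 3*b^2 - b + 3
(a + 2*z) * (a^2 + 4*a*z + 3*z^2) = a^3 + 6*a^2*z + 11*a*z^2 + 6*z^3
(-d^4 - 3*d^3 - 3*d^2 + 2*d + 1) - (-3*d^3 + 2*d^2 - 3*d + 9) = -d^4 - 5*d^2 + 5*d - 8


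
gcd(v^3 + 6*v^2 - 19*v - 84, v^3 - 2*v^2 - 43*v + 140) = v^2 + 3*v - 28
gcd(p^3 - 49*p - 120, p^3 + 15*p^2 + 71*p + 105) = p^2 + 8*p + 15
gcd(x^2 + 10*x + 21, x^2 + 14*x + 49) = x + 7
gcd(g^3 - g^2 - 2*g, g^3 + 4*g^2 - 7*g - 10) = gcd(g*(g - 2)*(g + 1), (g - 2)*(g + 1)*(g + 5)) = g^2 - g - 2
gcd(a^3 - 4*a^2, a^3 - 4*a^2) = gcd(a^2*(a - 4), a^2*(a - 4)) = a^3 - 4*a^2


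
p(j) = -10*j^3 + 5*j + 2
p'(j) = 5 - 30*j^2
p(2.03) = -71.50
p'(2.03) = -118.63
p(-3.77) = 518.98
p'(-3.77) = -421.39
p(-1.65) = 38.67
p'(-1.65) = -76.68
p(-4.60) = 952.36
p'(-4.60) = -629.80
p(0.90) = -0.79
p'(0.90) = -19.30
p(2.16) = -87.98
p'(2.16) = -134.97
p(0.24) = 3.06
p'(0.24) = 3.27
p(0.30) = 3.23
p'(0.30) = 2.30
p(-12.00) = 17222.00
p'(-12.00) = -4315.00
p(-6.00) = 2132.00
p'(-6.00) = -1075.00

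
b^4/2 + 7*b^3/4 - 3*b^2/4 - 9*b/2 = b*(b/2 + 1)*(b - 3/2)*(b + 3)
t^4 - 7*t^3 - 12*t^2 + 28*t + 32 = (t - 8)*(t - 2)*(t + 1)*(t + 2)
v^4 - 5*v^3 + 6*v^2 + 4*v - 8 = (v - 2)^3*(v + 1)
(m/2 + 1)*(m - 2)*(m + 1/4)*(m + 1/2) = m^4/2 + 3*m^3/8 - 31*m^2/16 - 3*m/2 - 1/4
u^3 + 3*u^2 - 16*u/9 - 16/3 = (u - 4/3)*(u + 4/3)*(u + 3)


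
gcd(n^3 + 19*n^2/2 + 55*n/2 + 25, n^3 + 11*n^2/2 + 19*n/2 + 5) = n^2 + 9*n/2 + 5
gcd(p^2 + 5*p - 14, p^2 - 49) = p + 7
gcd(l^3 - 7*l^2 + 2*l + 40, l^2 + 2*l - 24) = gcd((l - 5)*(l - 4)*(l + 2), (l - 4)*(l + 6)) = l - 4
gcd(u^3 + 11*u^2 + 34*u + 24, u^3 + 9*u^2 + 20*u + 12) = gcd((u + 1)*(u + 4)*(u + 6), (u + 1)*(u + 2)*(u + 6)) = u^2 + 7*u + 6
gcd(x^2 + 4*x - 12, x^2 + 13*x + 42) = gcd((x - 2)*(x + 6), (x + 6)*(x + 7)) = x + 6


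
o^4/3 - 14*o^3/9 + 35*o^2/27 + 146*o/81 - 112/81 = (o/3 + 1/3)*(o - 8/3)*(o - 7/3)*(o - 2/3)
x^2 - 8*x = x*(x - 8)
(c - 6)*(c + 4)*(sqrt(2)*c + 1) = sqrt(2)*c^3 - 2*sqrt(2)*c^2 + c^2 - 24*sqrt(2)*c - 2*c - 24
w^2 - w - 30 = (w - 6)*(w + 5)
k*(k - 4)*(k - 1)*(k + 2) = k^4 - 3*k^3 - 6*k^2 + 8*k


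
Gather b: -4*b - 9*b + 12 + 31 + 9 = 52 - 13*b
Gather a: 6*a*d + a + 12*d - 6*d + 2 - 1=a*(6*d + 1) + 6*d + 1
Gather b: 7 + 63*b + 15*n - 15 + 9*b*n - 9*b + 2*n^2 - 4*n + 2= b*(9*n + 54) + 2*n^2 + 11*n - 6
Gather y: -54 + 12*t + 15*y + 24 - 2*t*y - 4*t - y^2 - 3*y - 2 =8*t - y^2 + y*(12 - 2*t) - 32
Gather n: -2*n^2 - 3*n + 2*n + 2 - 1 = -2*n^2 - n + 1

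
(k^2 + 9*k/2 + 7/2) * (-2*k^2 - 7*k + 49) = -2*k^4 - 16*k^3 + 21*k^2/2 + 196*k + 343/2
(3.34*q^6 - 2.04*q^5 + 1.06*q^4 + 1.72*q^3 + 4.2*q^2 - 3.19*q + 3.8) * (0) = 0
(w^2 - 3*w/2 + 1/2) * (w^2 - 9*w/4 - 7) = w^4 - 15*w^3/4 - 25*w^2/8 + 75*w/8 - 7/2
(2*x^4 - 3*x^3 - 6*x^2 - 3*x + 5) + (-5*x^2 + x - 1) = 2*x^4 - 3*x^3 - 11*x^2 - 2*x + 4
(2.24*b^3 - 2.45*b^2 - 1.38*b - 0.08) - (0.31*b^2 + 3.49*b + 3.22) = 2.24*b^3 - 2.76*b^2 - 4.87*b - 3.3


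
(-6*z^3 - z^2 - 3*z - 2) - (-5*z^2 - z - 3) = -6*z^3 + 4*z^2 - 2*z + 1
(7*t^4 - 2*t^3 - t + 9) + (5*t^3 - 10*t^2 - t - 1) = 7*t^4 + 3*t^3 - 10*t^2 - 2*t + 8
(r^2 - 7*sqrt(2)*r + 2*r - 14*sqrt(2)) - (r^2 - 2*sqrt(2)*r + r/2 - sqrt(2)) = -5*sqrt(2)*r + 3*r/2 - 13*sqrt(2)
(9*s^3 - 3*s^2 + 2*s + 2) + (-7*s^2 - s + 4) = 9*s^3 - 10*s^2 + s + 6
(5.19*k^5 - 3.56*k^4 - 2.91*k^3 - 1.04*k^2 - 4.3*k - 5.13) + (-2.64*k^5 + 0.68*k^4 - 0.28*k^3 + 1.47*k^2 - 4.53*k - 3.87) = 2.55*k^5 - 2.88*k^4 - 3.19*k^3 + 0.43*k^2 - 8.83*k - 9.0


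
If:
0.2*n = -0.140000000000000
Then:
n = -0.70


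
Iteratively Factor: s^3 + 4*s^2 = (s)*(s^2 + 4*s) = s*(s + 4)*(s)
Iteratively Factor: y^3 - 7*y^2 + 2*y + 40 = (y - 4)*(y^2 - 3*y - 10) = (y - 4)*(y + 2)*(y - 5)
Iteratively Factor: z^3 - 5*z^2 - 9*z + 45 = (z + 3)*(z^2 - 8*z + 15) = (z - 5)*(z + 3)*(z - 3)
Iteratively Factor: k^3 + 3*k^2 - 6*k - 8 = (k + 1)*(k^2 + 2*k - 8) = (k + 1)*(k + 4)*(k - 2)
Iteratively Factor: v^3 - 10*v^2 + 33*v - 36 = (v - 3)*(v^2 - 7*v + 12) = (v - 3)^2*(v - 4)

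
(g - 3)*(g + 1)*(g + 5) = g^3 + 3*g^2 - 13*g - 15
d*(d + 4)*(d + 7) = d^3 + 11*d^2 + 28*d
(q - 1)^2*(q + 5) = q^3 + 3*q^2 - 9*q + 5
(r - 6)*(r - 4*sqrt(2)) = r^2 - 6*r - 4*sqrt(2)*r + 24*sqrt(2)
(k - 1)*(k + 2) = k^2 + k - 2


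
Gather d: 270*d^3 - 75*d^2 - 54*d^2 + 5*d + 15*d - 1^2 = 270*d^3 - 129*d^2 + 20*d - 1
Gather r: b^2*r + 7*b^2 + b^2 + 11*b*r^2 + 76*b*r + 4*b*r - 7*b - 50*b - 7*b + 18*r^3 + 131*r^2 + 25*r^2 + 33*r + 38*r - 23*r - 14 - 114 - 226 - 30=8*b^2 - 64*b + 18*r^3 + r^2*(11*b + 156) + r*(b^2 + 80*b + 48) - 384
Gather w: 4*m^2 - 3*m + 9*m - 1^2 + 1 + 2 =4*m^2 + 6*m + 2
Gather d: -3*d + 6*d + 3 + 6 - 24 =3*d - 15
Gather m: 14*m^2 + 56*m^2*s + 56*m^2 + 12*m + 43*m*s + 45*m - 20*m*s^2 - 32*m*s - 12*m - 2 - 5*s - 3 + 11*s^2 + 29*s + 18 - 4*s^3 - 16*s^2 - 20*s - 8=m^2*(56*s + 70) + m*(-20*s^2 + 11*s + 45) - 4*s^3 - 5*s^2 + 4*s + 5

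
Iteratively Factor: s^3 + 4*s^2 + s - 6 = (s - 1)*(s^2 + 5*s + 6) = (s - 1)*(s + 2)*(s + 3)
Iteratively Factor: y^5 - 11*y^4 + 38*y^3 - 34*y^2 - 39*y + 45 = (y - 3)*(y^4 - 8*y^3 + 14*y^2 + 8*y - 15) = (y - 5)*(y - 3)*(y^3 - 3*y^2 - y + 3) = (y - 5)*(y - 3)^2*(y^2 - 1) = (y - 5)*(y - 3)^2*(y - 1)*(y + 1)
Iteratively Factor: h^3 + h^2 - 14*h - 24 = (h - 4)*(h^2 + 5*h + 6) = (h - 4)*(h + 2)*(h + 3)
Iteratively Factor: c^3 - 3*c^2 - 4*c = (c - 4)*(c^2 + c) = (c - 4)*(c + 1)*(c)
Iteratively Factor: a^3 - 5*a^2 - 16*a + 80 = (a - 5)*(a^2 - 16) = (a - 5)*(a - 4)*(a + 4)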